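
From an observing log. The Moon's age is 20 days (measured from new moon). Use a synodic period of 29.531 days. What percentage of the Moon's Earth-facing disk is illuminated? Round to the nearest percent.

72%

Phase angle: θ = 360°·(20 d)/(29.531 d) = 243.8°.
cos 243.8° = (-0.441), so f = (1 − (-0.441))/2 = 0.721, so 72%.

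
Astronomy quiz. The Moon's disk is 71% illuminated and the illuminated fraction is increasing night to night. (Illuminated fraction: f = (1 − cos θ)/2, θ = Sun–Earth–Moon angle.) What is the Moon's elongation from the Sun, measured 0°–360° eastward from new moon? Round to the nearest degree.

115°

From f = (1 − cos θ)/2: cos θ = 1 − 2×0.71 = -0.420; arccos → 114.8°.
Waxing ⇒ before full, so θ = 114.8°.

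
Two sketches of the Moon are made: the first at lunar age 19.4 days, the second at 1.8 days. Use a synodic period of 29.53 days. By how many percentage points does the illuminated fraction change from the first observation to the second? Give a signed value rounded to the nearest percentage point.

θ₁ = 360° × 19.4/29.53 = 236.5°, f₁ = (1 − cos θ₁)/2 = 0.776.
θ₂ = 360° × 1.8/29.53 = 21.9°, f₂ = (1 − cos θ₂)/2 = 0.036.
Change = f₂ − f₁ = -0.740 → -74 percentage points.

-74 pp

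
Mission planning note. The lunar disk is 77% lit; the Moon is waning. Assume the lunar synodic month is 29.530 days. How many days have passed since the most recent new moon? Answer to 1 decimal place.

19.5 days

From f = (1 − cos θ)/2: cos θ = 1 − 2×0.77 = -0.540; arccos → 122.7°.
Since the Moon is past full (waning), take the reflex angle: θ = 360° − 122.7° = 237.3°.
At 360°/29.530 d per day, 237.3° corresponds to 19.47 days.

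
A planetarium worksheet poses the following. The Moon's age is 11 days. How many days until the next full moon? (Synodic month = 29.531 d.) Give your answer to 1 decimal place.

3.8 days

Full moon occurs at elongation 180°, i.e. at age 29.531 × 180/360 = 14.765 d.
So 3.765 days remain (14.765 − 11).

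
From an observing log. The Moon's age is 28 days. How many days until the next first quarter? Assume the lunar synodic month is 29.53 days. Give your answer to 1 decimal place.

8.9 days

First quarter is 0.25 of the way through the cycle: age 0.25 × 29.53 = 7.383 d.
Already past this cycle's first quarter; the next is at 7.383 + 29.53 = 36.913 d, so 36.913 − 28 = 8.913 days.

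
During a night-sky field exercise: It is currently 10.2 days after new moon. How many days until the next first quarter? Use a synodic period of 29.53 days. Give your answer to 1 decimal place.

First quarter occurs at elongation 90°, i.e. at age 29.53 × 90/360 = 7.383 d.
Already past this cycle's first quarter; the next is at 7.383 + 29.53 = 36.913 d, so 36.913 − 10.2 = 26.713 days.

26.7 days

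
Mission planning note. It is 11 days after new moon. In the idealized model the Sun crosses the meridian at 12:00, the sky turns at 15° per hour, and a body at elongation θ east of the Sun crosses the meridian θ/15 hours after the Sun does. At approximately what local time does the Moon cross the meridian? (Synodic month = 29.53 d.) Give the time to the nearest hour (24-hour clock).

21:00

The Moon has covered 11/29.53 of its cycle, so θ ≈ 360° × 11/29.53 = 134.1°.
Delay after the Sun = 134.1° / (15°/h) ≈ 8.94 h.
12:00 + 8.94 h ≈ 20:56 → 21:00 to the nearest hour.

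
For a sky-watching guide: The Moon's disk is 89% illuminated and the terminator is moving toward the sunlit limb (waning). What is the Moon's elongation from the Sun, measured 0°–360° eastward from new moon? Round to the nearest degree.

Invert f = (1 − cos θ)/2 to get cos θ = 1 − 2(0.89) = -0.780, hence θ₀ = arccos -0.780 = 141.3°.
Since the Moon is past full (waning), take the reflex angle: θ = 360° − 141.3° = 218.7°.

219°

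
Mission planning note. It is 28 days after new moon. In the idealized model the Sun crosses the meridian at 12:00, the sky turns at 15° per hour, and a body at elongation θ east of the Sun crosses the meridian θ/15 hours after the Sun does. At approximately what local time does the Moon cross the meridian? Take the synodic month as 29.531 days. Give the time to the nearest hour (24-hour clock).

11:00

The Moon has covered 28/29.531 of its cycle, so θ ≈ 360° × 28/29.531 = 341.3°.
At 15° of sky rotation per hour, 341.3° corresponds to a 22.76 h lag.
12:00 + 22.76 h ≈ 10:45 → 11:00 to the nearest hour.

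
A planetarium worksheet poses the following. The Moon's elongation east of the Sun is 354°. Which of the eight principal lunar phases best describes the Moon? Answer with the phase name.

new moon

354° lies in the new moon sector of the 8-phase cycle.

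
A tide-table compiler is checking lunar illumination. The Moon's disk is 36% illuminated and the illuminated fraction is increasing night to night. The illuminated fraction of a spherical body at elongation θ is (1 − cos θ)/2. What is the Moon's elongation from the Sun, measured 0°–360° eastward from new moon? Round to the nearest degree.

74°

From f = (1 − cos θ)/2: cos θ = 1 − 2×0.36 = 0.280; arccos → 73.7°.
The Moon is waxing (0°–180°), so θ = 73.7° directly.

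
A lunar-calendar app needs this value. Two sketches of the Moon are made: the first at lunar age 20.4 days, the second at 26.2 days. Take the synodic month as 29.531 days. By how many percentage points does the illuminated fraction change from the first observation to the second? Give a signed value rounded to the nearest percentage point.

First observation: θ = 360°·20.4/29.531 = 248.7°, so f = 0.682.
Second observation: θ = 319.4°, f = 0.120.
Δf = 0.120 − 0.682 = -0.561, i.e. -56 pp.

-56 pp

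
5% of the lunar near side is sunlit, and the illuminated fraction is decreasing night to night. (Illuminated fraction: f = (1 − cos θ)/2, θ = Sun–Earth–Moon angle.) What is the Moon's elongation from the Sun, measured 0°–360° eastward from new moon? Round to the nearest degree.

Invert f = (1 − cos θ)/2 to get cos θ = 1 − 2(0.05) = 0.900, hence θ₀ = arccos 0.900 = 25.8°.
Since the Moon is past full (waning), take the reflex angle: θ = 360° − 25.8° = 334.2°.

334°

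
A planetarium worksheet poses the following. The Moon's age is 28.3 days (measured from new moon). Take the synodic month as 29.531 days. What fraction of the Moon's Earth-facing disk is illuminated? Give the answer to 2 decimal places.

0.02

Phase angle: θ = 360°·(28.3 d)/(29.531 d) = 345.0°.
Illuminated fraction = (1 − cos 345.0°)/2 = (1 − 0.966)/2 ≈ 0.017.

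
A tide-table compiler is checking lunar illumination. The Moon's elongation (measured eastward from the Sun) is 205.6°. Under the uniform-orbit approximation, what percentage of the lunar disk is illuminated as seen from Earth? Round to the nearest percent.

cos 205.6° = (-0.902), so f = (1 − (-0.902))/2 = 0.951, i.e. 95%.

95%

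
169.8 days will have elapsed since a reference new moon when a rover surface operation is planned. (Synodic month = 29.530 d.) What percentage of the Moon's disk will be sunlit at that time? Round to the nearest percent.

169.8/29.530 = 5.750 lunations, so 5 complete cycles and 22.15 d into the next.
Elongation θ = 360° × 22.15/29.530 ≈ 270.0°.
cos 270.0° = 0.001, so f = (1 − 0.001)/2 = 0.500, so 50%.

50%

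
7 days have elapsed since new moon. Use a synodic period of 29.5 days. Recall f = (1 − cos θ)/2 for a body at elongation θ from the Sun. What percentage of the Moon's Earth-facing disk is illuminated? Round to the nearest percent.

46%

The Moon has covered 7/29.5 of its cycle, so θ ≈ 360° × 7/29.5 = 85.4°.
Illuminated fraction = (1 − cos 85.4°)/2 = (1 − 0.080)/2 ≈ 0.460, so 46%.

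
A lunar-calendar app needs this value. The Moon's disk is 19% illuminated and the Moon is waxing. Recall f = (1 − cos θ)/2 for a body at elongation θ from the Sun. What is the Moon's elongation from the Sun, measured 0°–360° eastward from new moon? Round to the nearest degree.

Invert f = (1 − cos θ)/2 to get cos θ = 1 − 2(0.19) = 0.620, hence θ₀ = arccos 0.620 = 51.7°.
Waxing ⇒ before full, so θ = 51.7°.

52°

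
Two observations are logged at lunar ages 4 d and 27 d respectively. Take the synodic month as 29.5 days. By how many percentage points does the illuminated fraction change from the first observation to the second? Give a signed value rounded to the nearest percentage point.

θ₁ = 360° × 4/29.5 = 48.8°, f₁ = (1 − cos θ₁)/2 = 0.171.
θ₂ = 360° × 27/29.5 = 329.5°, f₂ = (1 − cos θ₂)/2 = 0.069.
Change = f₂ − f₁ = -0.102 → -10 percentage points.

-10 percentage points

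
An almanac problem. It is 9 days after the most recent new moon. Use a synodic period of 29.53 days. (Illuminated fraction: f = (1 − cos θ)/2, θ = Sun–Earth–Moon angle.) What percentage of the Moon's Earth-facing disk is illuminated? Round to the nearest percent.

Elongation θ = 360° × 9/29.53 ≈ 109.7°.
cos 109.7° = (-0.337), so f = (1 − (-0.337))/2 = 0.669, so 67%.

67%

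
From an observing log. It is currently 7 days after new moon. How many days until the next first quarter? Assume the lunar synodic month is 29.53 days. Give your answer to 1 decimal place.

0.4 days

First quarter occurs at elongation 90°, i.e. at age 29.53 × 90/360 = 7.383 d.
That is 7.383 − 7 = 0.383 days ahead.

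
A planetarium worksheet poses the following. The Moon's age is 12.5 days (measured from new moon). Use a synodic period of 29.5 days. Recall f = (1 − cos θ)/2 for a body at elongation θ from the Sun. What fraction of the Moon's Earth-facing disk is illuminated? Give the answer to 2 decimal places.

0.94

Phase angle: θ = 360°·(12.5 d)/(29.5 d) = 152.5°.
With cos θ = (-0.887), the lit fraction is (1 − (-0.887))/2 ≈ 0.944.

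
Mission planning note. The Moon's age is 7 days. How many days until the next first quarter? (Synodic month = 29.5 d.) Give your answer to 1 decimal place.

First quarter occurs at elongation 90°, i.e. at age 29.5 × 90/360 = 7.375 d.
That is 7.375 − 7 = 0.375 days ahead.

0.4 days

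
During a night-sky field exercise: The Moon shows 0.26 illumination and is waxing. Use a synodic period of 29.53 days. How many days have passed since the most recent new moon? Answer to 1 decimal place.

cos θ = 1 − 2f = 0.480, giving a principal value of 61.3°.
The Moon is waxing (0°–180°), so θ = 61.3° directly.
That fraction of the synodic month is 61.3/360 × 29.53 d ≈ 5.03 d.

5.0 days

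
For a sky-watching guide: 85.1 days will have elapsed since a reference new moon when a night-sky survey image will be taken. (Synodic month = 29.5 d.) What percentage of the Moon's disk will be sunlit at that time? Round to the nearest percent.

Reduce mod P: 85.1 − 2×29.5 = 26.10 d into the current lunation.
The Moon has covered 26.10/29.5 of its cycle, so θ ≈ 360° × 26.10/29.5 = 318.5°.
Illuminated fraction = (1 − cos 318.5°)/2 = (1 − 0.749)/2 ≈ 0.125, so 13%.

13%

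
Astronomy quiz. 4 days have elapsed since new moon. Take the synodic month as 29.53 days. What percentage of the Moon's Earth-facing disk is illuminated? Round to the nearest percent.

17%

Phase angle: θ = 360°·(4 d)/(29.53 d) = 48.8°.
With cos θ = 0.659, the lit fraction is (1 − 0.659)/2 ≈ 0.170, so 17%.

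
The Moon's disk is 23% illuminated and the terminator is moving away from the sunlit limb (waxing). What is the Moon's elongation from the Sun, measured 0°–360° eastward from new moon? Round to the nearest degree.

cos θ = 1 − 2f = 0.540, giving a principal value of 57.3°.
The Moon is waxing (0°–180°), so θ = 57.3° directly.

57°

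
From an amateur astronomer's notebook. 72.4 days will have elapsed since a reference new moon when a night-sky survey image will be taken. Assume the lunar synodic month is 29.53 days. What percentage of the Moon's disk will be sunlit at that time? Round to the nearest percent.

98%

72.4/29.53 = 2.452 lunations, so 2 complete cycles and 13.34 d into the next.
Elongation θ = 360° × 13.34/29.53 ≈ 162.6°.
Illuminated fraction = (1 − cos 162.6°)/2 = (1 − (-0.954))/2 ≈ 0.977, so 98%.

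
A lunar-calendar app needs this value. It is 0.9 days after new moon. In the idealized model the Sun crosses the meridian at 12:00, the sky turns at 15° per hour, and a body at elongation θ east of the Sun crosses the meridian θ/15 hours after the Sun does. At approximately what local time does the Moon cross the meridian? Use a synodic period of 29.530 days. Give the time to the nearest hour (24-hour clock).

13:00

The Moon has covered 0.9/29.530 of its cycle, so θ ≈ 360° × 0.9/29.530 = 11.0°.
The Moon trails the Sun by θ/15 = 11.0/15 ≈ 0.73 hours.
12:00 + 0.73 h ≈ 12:44 → 13:00 to the nearest hour.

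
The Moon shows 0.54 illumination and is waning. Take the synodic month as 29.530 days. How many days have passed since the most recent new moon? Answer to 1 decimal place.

21.8 days

From f = (1 − cos θ)/2: cos θ = 1 − 2×0.54 = -0.080; arccos → 94.6°.
A waning Moon lies in 180°–360°, so θ = 360° − 94.6° = 265.4°.
That fraction of the synodic month is 265.4/360 × 29.530 d ≈ 21.77 d.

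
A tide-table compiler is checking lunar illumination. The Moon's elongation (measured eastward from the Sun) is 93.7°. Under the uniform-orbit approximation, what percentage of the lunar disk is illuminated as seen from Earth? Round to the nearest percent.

53%

cos 93.7° = (-0.065), so f = (1 − (-0.065))/2 = 0.532, i.e. 53%.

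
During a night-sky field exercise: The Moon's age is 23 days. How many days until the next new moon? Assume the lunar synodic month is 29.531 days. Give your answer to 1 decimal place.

6.5 days

The next new moon completes the synodic month: 29.531 − 23 = 6.531 days.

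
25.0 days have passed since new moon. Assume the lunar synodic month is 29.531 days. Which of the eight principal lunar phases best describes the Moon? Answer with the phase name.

waning crescent

At 25.0/29.531 of the cycle, θ ≈ 305° — the waning crescent range.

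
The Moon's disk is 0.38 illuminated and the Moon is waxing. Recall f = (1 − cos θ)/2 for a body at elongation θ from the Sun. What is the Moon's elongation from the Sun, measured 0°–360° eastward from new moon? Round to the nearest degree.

Invert f = (1 − cos θ)/2 to get cos θ = 1 − 2(0.38) = 0.240, hence θ₀ = arccos 0.240 = 76.1°.
Waxing ⇒ before full, so θ = 76.1°.

76°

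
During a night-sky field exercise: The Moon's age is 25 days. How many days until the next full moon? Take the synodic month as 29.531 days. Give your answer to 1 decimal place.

Full moon is 0.5 of the way through the cycle: age 0.5 × 29.531 = 14.765 d.
This lunation's full moon (14.765 d) has passed, so add one period: 44.296 − 25 = 19.296 days.

19.3 days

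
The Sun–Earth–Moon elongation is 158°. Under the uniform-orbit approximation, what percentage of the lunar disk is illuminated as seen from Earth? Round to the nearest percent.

96%

Half-versine of 158°: (1 − (-0.927))/2 = 0.964, i.e. 96%.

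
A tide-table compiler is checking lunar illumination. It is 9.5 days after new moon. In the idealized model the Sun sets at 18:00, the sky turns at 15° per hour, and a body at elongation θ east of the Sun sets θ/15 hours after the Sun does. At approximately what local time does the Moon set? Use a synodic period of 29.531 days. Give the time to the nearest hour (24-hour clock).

02:00

The Moon has covered 9.5/29.531 of its cycle, so θ ≈ 360° × 9.5/29.531 = 115.8°.
At 15° of sky rotation per hour, 115.8° corresponds to a 7.72 h lag.
18:00 + 7.72 h ≈ 01:43 → 02:00 to the nearest hour.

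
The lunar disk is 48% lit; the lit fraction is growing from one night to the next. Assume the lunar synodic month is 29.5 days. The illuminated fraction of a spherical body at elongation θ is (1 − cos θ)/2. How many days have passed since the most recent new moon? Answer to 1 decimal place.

cos θ = 1 − 2f = 0.040, giving a principal value of 87.7°.
Before full moon the principal value applies: θ = 87.7°.
That fraction of the synodic month is 87.7/360 × 29.5 d ≈ 7.19 d.

7.2 days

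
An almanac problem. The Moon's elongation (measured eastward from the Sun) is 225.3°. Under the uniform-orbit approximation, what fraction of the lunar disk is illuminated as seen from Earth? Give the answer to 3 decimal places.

f = (1 − cos 225.3°)/2 = (1 − (-0.703))/2 ≈ 0.852.

0.852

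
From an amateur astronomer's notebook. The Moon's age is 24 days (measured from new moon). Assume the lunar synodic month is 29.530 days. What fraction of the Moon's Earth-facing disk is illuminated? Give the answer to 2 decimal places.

0.31

The Moon has covered 24/29.530 of its cycle, so θ ≈ 360° × 24/29.530 = 292.6°.
With cos θ = 0.384, the lit fraction is (1 − 0.384)/2 ≈ 0.308.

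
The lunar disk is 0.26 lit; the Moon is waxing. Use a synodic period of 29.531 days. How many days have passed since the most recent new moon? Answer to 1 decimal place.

5.0 days

From f = (1 − cos θ)/2: cos θ = 1 − 2×0.26 = 0.480; arccos → 61.3°.
The Moon is waxing (0°–180°), so θ = 61.3° directly.
At 360°/29.531 d per day, 61.3° corresponds to 5.03 days.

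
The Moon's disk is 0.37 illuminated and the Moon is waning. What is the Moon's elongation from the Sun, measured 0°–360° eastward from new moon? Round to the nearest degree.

Invert f = (1 − cos θ)/2 to get cos θ = 1 − 2(0.37) = 0.260, hence θ₀ = arccos 0.260 = 74.9°.
A waning Moon lies in 180°–360°, so θ = 360° − 74.9° = 285.1°.

285°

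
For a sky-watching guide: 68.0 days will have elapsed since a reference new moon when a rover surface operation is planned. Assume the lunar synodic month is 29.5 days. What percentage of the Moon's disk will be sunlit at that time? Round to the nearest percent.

Reduce mod P: 68.0 − 2×29.5 = 9.00 d into the current lunation.
Phase angle: θ = 360°·(9.00 d)/(29.5 d) = 109.8°.
cos 109.8° = (-0.339), so f = (1 − (-0.339))/2 = 0.670, so 67%.

67%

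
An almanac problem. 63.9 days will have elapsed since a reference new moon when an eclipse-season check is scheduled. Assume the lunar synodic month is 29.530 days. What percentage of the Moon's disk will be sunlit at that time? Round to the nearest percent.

Reduce mod P: 63.9 − 2×29.530 = 4.84 d into the current lunation.
The Moon has covered 4.84/29.530 of its cycle, so θ ≈ 360° × 4.84/29.530 = 59.0°.
cos 59.0° = 0.515, so f = (1 − 0.515)/2 = 0.243, so 24%.

24%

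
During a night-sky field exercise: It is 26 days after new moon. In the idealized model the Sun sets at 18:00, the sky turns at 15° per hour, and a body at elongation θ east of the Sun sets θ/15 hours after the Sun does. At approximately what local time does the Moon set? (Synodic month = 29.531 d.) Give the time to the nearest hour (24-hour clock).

Elongation θ = 360° × 26/29.531 ≈ 317.0°.
Delay after the Sun = 317.0° / (15°/h) ≈ 21.13 h.
18:00 + 21.13 h ≈ 15:08 → 15:00 to the nearest hour.

15:00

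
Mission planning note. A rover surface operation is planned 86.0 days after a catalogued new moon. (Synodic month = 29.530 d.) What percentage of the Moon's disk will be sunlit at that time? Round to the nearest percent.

Reduce mod P: 86.0 − 2×29.530 = 26.94 d into the current lunation.
The Moon has covered 26.94/29.530 of its cycle, so θ ≈ 360° × 26.94/29.530 = 328.4°.
Illuminated fraction = (1 − cos 328.4°)/2 = (1 − 0.852)/2 ≈ 0.074, so 7%.

7%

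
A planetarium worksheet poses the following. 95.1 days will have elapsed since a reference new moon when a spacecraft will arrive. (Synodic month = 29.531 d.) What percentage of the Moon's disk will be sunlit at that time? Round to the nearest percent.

Reduce mod P: 95.1 − 3×29.531 = 6.51 d into the current lunation.
Elongation θ = 360° × 6.51/29.531 ≈ 79.3°.
Illuminated fraction = (1 − cos 79.3°)/2 = (1 − 0.185)/2 ≈ 0.407, so 41%.

41%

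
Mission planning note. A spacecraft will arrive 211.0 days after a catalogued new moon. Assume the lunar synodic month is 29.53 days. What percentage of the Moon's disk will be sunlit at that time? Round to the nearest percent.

211.0/29.53 = 7.145 lunations, so 7 complete cycles and 4.29 d into the next.
The Moon has covered 4.29/29.53 of its cycle, so θ ≈ 360° × 4.29/29.53 = 52.3°.
With cos θ = 0.612, the lit fraction is (1 − 0.612)/2 ≈ 0.194, so 19%.

19%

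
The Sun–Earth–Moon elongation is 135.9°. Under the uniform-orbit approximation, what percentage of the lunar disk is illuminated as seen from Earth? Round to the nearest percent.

Half-versine of 135.9°: (1 − (-0.718))/2 = 0.859, i.e. 86%.

86%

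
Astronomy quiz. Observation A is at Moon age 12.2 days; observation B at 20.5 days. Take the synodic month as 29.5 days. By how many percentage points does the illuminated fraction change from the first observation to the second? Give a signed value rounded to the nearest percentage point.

θ₁ = 360° × 12.2/29.5 = 148.9°, f₁ = (1 − cos θ₁)/2 = 0.928.
θ₂ = 360° × 20.5/29.5 = 250.2°, f₂ = (1 − cos θ₂)/2 = 0.670.
Change = f₂ − f₁ = -0.258 → -26 percentage points.

-26 pp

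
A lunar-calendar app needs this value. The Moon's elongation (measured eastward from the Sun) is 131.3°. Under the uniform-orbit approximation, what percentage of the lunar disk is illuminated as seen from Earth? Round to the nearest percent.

83%

cos 131.3° = (-0.660), so f = (1 − (-0.660))/2 = 0.830, i.e. 83%.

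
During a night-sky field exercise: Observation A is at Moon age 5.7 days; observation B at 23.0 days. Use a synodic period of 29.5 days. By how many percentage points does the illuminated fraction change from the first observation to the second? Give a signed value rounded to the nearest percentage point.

+8 pp

First observation: θ = 360°·5.7/29.5 = 69.6°, so f = 0.325.
Second observation: θ = 280.7°, f = 0.407.
Δf = 0.407 − 0.325 = +0.082, i.e. +8 pp.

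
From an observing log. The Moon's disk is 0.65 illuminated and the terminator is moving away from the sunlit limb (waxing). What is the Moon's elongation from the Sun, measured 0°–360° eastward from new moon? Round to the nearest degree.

107°

cos θ = 1 − 2f = -0.300, giving a principal value of 107.5°.
The Moon is waxing (0°–180°), so θ = 107.5° directly.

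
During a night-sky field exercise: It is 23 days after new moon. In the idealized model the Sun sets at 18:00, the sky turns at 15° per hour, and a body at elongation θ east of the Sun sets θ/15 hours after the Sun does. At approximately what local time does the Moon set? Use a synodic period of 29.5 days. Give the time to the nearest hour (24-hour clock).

13:00

Elongation θ = 360° × 23/29.5 ≈ 280.7°.
At 15° of sky rotation per hour, 280.7° corresponds to a 18.71 h lag.
18:00 + 18.71 h ≈ 12:43 → 13:00 to the nearest hour.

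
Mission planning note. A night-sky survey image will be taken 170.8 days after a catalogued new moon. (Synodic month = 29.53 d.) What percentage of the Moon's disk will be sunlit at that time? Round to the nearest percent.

39%

170.8 d spans 5 complete synodic months (5 × 29.53 = 147.65 d) plus 23.15 d.
Elongation θ = 360° × 23.15/29.53 ≈ 282.2°.
Illuminated fraction = (1 − cos 282.2°)/2 = (1 − 0.212)/2 ≈ 0.394, so 39%.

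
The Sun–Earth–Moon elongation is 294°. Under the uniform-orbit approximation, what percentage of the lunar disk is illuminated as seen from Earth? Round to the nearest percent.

30%

Half-versine of 294°: (1 − 0.407)/2 = 0.297, i.e. 30%.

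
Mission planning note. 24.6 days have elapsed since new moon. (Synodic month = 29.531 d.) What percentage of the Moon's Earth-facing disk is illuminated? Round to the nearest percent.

25%

Phase angle: θ = 360°·(24.6 d)/(29.531 d) = 299.9°.
cos 299.9° = 0.498, so f = (1 − 0.498)/2 = 0.251, so 25%.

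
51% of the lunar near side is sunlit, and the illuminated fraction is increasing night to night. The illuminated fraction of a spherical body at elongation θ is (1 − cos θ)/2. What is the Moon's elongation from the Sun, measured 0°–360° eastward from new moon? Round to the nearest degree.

91°

cos θ = 1 − 2f = -0.020, giving a principal value of 91.1°.
Waxing ⇒ before full, so θ = 91.1°.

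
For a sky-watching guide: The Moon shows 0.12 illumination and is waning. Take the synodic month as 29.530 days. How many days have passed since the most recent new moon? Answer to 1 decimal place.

From f = (1 − cos θ)/2: cos θ = 1 − 2×0.12 = 0.760; arccos → 40.5°.
Waning ⇒ past full, so θ = 360° − 40.5° = 319.5°.
At 360°/29.530 d per day, 319.5° corresponds to 26.20 days.

26.2 days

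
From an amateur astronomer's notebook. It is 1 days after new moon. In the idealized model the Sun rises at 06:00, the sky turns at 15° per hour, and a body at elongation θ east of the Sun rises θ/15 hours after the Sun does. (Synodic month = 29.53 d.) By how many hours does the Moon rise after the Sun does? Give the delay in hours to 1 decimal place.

Elongation θ = 360° × 1/29.53 ≈ 12.2°.
At 15° of sky rotation per hour, 12.2° corresponds to a 0.81 h lag.
So the Moon rises 0.81 h after the Sun.

0.8 h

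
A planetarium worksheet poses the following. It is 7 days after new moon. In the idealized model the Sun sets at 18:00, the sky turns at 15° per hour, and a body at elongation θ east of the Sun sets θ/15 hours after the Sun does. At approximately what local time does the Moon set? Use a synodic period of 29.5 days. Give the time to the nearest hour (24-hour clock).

00:00

Phase angle: θ = 360°·(7 d)/(29.5 d) = 85.4°.
Delay after the Sun = 85.4° / (15°/h) ≈ 5.69 h.
18:00 + 5.69 h ≈ 23:42 → 00:00 to the nearest hour.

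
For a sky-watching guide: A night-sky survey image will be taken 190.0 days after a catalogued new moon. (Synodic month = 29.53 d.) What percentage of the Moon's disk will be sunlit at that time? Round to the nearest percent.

190.0 d spans 6 complete synodic months (6 × 29.53 = 177.18 d) plus 12.82 d.
Elongation θ = 360° × 12.82/29.53 ≈ 156.3°.
Illuminated fraction = (1 − cos 156.3°)/2 = (1 − (-0.916))/2 ≈ 0.958, so 96%.

96%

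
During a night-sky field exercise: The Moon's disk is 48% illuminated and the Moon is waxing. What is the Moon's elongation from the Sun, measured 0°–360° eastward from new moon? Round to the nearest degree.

Invert f = (1 − cos θ)/2 to get cos θ = 1 − 2(0.48) = 0.040, hence θ₀ = arccos 0.040 = 87.7°.
The Moon is waxing (0°–180°), so θ = 87.7° directly.

88°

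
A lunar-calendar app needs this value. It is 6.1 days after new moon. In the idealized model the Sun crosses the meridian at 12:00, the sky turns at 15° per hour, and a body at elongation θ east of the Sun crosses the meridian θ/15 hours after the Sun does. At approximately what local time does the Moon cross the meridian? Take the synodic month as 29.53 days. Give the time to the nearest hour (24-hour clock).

The Moon has covered 6.1/29.53 of its cycle, so θ ≈ 360° × 6.1/29.53 = 74.4°.
Delay after the Sun = 74.4° / (15°/h) ≈ 4.96 h.
12:00 + 4.96 h ≈ 16:57 → 17:00 to the nearest hour.

17:00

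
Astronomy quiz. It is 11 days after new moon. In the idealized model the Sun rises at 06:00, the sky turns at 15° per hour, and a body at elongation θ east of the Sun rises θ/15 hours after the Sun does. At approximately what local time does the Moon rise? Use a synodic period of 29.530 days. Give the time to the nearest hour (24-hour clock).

The Moon has covered 11/29.530 of its cycle, so θ ≈ 360° × 11/29.530 = 134.1°.
The Moon trails the Sun by θ/15 = 134.1/15 ≈ 8.94 hours.
06:00 + 8.94 h ≈ 14:56 → 15:00 to the nearest hour.

15:00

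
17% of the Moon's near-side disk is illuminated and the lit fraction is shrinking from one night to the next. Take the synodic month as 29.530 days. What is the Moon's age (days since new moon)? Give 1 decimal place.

From f = (1 − cos θ)/2: cos θ = 1 − 2×0.17 = 0.660; arccos → 48.7°.
A waning Moon lies in 180°–360°, so θ = 360° − 48.7° = 311.3°.
Age = 29.530 × 311.3°/360° ≈ 25.54 days.

25.5 days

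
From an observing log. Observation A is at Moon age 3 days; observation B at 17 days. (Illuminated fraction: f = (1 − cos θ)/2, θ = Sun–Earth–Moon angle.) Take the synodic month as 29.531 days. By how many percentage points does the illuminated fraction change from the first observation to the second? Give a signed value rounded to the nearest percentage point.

+85 pp

θ₁ = 360° × 3/29.531 = 36.6°, f₁ = (1 − cos θ₁)/2 = 0.098.
θ₂ = 360° × 17/29.531 = 207.2°, f₂ = (1 − cos θ₂)/2 = 0.945.
Change = f₂ − f₁ = +0.846 → +85 percentage points.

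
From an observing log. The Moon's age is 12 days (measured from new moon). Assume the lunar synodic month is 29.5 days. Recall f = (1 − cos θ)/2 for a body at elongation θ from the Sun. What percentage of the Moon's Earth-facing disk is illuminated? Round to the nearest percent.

92%

Phase angle: θ = 360°·(12 d)/(29.5 d) = 146.4°.
With cos θ = (-0.833), the lit fraction is (1 − (-0.833))/2 ≈ 0.917, so 92%.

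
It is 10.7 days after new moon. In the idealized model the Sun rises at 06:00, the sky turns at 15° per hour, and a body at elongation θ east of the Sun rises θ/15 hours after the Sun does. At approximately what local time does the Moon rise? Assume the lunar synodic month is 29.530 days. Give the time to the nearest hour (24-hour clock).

The Moon has covered 10.7/29.530 of its cycle, so θ ≈ 360° × 10.7/29.530 = 130.4°.
The Moon trails the Sun by θ/15 = 130.4/15 ≈ 8.70 hours.
06:00 + 8.70 h ≈ 14:42 → 15:00 to the nearest hour.

15:00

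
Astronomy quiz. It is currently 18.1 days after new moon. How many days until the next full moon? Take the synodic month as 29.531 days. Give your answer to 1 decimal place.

Full moon is 0.5 of the way through the cycle: age 0.5 × 29.531 = 14.765 d.
This lunation's full moon (14.765 d) has passed, so add one period: 44.296 − 18.1 = 26.196 days.

26.2 days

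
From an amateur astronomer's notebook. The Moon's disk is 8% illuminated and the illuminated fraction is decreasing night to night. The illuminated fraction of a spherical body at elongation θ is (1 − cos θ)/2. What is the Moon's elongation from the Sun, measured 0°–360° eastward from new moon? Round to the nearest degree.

From f = (1 − cos θ)/2: cos θ = 1 − 2×0.08 = 0.840; arccos → 32.9°.
Waning ⇒ past full, so θ = 360° − 32.9° = 327.1°.

327°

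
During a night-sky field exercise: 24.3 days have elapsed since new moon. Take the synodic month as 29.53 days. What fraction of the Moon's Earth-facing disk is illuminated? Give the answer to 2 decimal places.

The Moon has covered 24.3/29.53 of its cycle, so θ ≈ 360° × 24.3/29.53 = 296.2°.
With cos θ = 0.442, the lit fraction is (1 − 0.442)/2 ≈ 0.279.

0.28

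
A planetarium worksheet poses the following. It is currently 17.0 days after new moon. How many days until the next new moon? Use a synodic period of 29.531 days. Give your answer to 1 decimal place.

12.5 days

The next new moon completes the synodic month: 29.531 − 17.0 = 12.531 days.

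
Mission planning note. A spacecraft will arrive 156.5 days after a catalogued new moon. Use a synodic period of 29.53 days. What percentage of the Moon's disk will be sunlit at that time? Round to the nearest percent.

65%

156.5/29.53 = 5.300 lunations, so 5 complete cycles and 8.85 d into the next.
Phase angle: θ = 360°·(8.85 d)/(29.53 d) = 107.9°.
With cos θ = (-0.307), the lit fraction is (1 − (-0.307))/2 ≈ 0.654, so 65%.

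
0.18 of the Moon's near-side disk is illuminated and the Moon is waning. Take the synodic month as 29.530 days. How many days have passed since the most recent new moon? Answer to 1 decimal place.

cos θ = 1 − 2f = 0.640, giving a principal value of 50.2°.
A waning Moon lies in 180°–360°, so θ = 360° − 50.2° = 309.8°.
Age = 29.530 × 309.8°/360° ≈ 25.41 days.

25.4 days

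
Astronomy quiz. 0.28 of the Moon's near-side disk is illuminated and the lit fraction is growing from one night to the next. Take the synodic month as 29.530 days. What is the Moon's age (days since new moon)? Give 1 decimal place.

From f = (1 − cos θ)/2: cos θ = 1 − 2×0.28 = 0.440; arccos → 63.9°.
Before full moon the principal value applies: θ = 63.9°.
Age = 29.530 × 63.9°/360° ≈ 5.24 days.

5.2 days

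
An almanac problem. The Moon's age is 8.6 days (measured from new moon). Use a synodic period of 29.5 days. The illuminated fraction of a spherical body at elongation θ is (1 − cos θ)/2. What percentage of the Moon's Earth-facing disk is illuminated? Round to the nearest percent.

63%

Elongation θ = 360° × 8.6/29.5 ≈ 104.9°.
With cos θ = (-0.258), the lit fraction is (1 − (-0.258))/2 ≈ 0.629, so 63%.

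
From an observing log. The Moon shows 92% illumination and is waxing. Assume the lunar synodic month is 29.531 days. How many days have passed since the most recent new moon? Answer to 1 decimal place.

Invert f = (1 − cos θ)/2 to get cos θ = 1 − 2(0.92) = -0.840, hence θ₀ = arccos -0.840 = 147.1°.
Waxing ⇒ before full, so θ = 147.1°.
Age = 29.531 × 147.1°/360° ≈ 12.07 days.

12.1 days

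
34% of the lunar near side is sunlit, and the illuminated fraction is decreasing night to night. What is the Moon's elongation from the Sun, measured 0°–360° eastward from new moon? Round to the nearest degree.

From f = (1 − cos θ)/2: cos θ = 1 − 2×0.34 = 0.320; arccos → 71.3°.
Since the Moon is past full (waning), take the reflex angle: θ = 360° − 71.3° = 288.7°.

289°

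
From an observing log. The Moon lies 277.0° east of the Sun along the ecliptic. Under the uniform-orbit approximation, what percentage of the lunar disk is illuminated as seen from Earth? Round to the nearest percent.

44%

cos 277.0° = 0.122, so f = (1 − 0.122)/2 = 0.439, i.e. 44%.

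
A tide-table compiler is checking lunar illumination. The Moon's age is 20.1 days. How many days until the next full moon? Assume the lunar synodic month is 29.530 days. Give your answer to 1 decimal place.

Full moon is 0.5 of the way through the cycle: age 0.5 × 29.530 = 14.765 d.
This lunation's full moon (14.765 d) has passed, so add one period: 44.295 − 20.1 = 24.195 days.

24.2 days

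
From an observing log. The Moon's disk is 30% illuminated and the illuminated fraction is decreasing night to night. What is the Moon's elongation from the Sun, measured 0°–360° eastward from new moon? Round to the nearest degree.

294°

cos θ = 1 − 2f = 0.400, giving a principal value of 66.4°.
Waning ⇒ past full, so θ = 360° − 66.4° = 293.6°.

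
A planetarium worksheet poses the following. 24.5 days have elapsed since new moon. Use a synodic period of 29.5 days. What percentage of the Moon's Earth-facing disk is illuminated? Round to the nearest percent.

Phase angle: θ = 360°·(24.5 d)/(29.5 d) = 299.0°.
With cos θ = 0.485, the lit fraction is (1 − 0.485)/2 ≈ 0.258, so 26%.

26%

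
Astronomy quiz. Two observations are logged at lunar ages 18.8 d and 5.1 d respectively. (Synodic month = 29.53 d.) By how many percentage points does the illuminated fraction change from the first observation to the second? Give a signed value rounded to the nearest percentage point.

-56 pp

θ₁ = 360° × 18.8/29.53 = 229.2°, f₁ = (1 − cos θ₁)/2 = 0.827.
θ₂ = 360° × 5.1/29.53 = 62.2°, f₂ = (1 − cos θ₂)/2 = 0.267.
Change = f₂ − f₁ = -0.560 → -56 percentage points.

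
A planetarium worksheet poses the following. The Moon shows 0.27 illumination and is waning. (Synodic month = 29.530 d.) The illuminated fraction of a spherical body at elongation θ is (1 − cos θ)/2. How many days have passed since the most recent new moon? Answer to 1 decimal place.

From f = (1 − cos θ)/2: cos θ = 1 − 2×0.27 = 0.460; arccos → 62.6°.
Waning ⇒ past full, so θ = 360° − 62.6° = 297.4°.
That fraction of the synodic month is 297.4/360 × 29.530 d ≈ 24.39 d.

24.4 days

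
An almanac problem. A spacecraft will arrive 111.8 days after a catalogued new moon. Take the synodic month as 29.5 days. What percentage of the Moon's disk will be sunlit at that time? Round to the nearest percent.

Reduce mod P: 111.8 − 3×29.5 = 23.30 d into the current lunation.
The Moon has covered 23.30/29.5 of its cycle, so θ ≈ 360° × 23.30/29.5 = 284.3°.
cos 284.3° = 0.248, so f = (1 − 0.248)/2 = 0.376, so 38%.

38%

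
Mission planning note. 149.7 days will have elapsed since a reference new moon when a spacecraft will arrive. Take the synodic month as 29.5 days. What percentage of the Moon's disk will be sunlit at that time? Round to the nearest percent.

149.7 d spans 5 complete synodic months (5 × 29.5 = 147.50 d) plus 2.20 d.
Phase angle: θ = 360°·(2.20 d)/(29.5 d) = 26.8°.
Illuminated fraction = (1 − cos 26.8°)/2 = (1 − 0.892)/2 ≈ 0.054, so 5%.

5%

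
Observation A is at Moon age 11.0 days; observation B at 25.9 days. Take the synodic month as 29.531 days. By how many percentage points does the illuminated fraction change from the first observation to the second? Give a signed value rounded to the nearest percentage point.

θ₁ = 360° × 11.0/29.531 = 134.1°, f₁ = (1 − cos θ₁)/2 = 0.848.
θ₂ = 360° × 25.9/29.531 = 315.7°, f₂ = (1 − cos θ₂)/2 = 0.142.
Change = f₂ − f₁ = -0.706 → -71 percentage points.

-71 pp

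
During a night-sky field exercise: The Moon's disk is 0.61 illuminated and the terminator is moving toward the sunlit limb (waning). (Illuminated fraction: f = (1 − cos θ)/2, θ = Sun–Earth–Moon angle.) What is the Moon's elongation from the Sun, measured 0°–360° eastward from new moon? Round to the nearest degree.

257°

cos θ = 1 − 2f = -0.220, giving a principal value of 102.7°.
Since the Moon is past full (waning), take the reflex angle: θ = 360° − 102.7° = 257.3°.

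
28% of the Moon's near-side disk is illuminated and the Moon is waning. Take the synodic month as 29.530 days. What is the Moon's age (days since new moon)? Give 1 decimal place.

From f = (1 − cos θ)/2: cos θ = 1 − 2×0.28 = 0.440; arccos → 63.9°.
Since the Moon is past full (waning), take the reflex angle: θ = 360° − 63.9° = 296.1°.
That fraction of the synodic month is 296.1/360 × 29.530 d ≈ 24.29 d.

24.3 days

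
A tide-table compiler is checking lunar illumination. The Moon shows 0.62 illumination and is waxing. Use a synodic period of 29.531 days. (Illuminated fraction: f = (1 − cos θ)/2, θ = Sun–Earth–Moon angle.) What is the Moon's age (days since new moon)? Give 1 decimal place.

8.5 days

cos θ = 1 − 2f = -0.240, giving a principal value of 103.9°.
The Moon is waxing (0°–180°), so θ = 103.9° directly.
Age = 29.531 × 103.9°/360° ≈ 8.52 days.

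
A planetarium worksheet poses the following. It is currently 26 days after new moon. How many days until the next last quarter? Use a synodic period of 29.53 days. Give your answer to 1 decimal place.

25.7 days

Last quarter occurs at elongation 270°, i.e. at age 29.53 × 270/360 = 22.148 d.
This lunation's last quarter (22.148 d) has passed, so add one period: 51.678 − 26 = 25.678 days.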